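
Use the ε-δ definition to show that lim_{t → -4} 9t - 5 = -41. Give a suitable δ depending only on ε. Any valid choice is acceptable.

δ = ε/9

Fix ε > 0. We need δ > 0 so that 0 < |t + 4| < δ implies |(9t - 5) + 41| < ε.
|(9t - 5) + 41| = |9t + 36| = 9|t + 4|.
Thus it suffices that |t + 4| < ε/9.
Choosing δ = ε/9 gives |(9t - 5) + 41| = 9|t + 4| < ε whenever |t + 4| < δ.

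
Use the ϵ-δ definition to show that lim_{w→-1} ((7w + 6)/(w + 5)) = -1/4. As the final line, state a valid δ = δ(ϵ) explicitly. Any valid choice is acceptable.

Fix ϵ > 0. We want δ > 0 with 0 < |w + 1| < δ ⇒ |(7w + 6)/(w + 5) + 1/4| < ϵ.
Combining over a common denominator, (7w + 6)/(w + 5) + 1/4 = [(7w + 6)·4 − (-1)·(w + 5)] / [4·(w + 5)] = 29(w + 1) / (4(w + 5)).
So |(7w + 6)/(w + 5) + 1/4| = 29|w + 1| / (4·|w + 5|).
Restrict δ ≤ 2. Then |w + 1| < 2 gives |w + 5| = |(w + 1) + 4| ≥ 4 − 2 = 2.
Hence |(7w + 6)/(w + 5) + 1/4| < 29|w + 1|/(4·2) = (29/8)|w + 1|, which is < ϵ once |w + 1| < (8/29)ϵ.
Take δ = min(2, (8/29)ϵ). Then 0 < |w + 1| < δ forces both bounds, so |(7w + 6)/(w + 5) + 1/4| < ϵ.

δ = min(2, (8/29)ϵ)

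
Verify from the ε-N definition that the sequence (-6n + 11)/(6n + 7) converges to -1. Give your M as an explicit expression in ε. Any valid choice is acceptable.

Let ε > 0. For n ≥ 1, |(-6n + 11)/(6n + 7) + 1| = |108|/(6(6n + 7)) = 108/(6(6n + 7)).
Since 6n + 7 ≥ 6n for n ≥ 1, this is ≤ 108/(6·6n) = 3/n.
So |(-6n + 11)/(6n + 7) + 1| < ε whenever n > 3/ε.
Take M = 3/ε. If n > M then |(-6n + 11)/(6n + 7) + 1| ≤ 3/n < ε.

M = 3/ε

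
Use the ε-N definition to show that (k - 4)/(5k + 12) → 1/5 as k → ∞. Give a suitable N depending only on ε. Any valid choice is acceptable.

N = (32/25)/ε

Let ε > 0 be given. For k ≥ 1, |(k - 4)/(5k + 12) − (1/5)| = |-32|/(5(5k + 12)) = 32/(5(5k + 12)).
Since 5k + 12 ≥ 5k for k ≥ 1, this is ≤ 32/(5·5k) = (32/25)/k.
So |(k - 4)/(5k + 12) − (1/5)| < ε whenever k > (32/25)/ε.
Take N = (32/25)/ε. If k > N then |(k - 4)/(5k + 12) − (1/5)| ≤ (32/25)/k < ε.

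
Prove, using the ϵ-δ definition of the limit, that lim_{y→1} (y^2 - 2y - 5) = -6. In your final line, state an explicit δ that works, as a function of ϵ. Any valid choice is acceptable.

δ = min(1, ϵ/3)

Let ϵ > 0 be given. We want δ > 0 such that 0 < |y − 1| < δ implies |(y^2 - 2y - 5) + 6| < ϵ.
(y^2 - 2y - 5) + 6 = y^2 - 2y + 1 = (y − 1)(y - 1).
So |(y^2 - 2y - 5) + 6| = |y − 1|·|y - 1|.
Require δ ≤ 1. Then |y − 1| < 1 gives |y| < 2, and by the triangle inequality |y - 1| ≤ 2 + 1 = 3.
Hence |(y^2 - 2y - 5) + 6| ≤ 3|y − 1| < ϵ provided |y − 1| < ϵ/3.
Take δ = min(1, ϵ/3). Then 0 < |y − 1| < δ gives both |y − 1| < 1 and |y − 1| < ϵ/3, so |(y^2 - 2y - 5) + 6| < ϵ.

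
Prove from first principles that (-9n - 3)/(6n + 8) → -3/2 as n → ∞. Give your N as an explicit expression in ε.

N = (3/2)/ε

Let ε > 0 be given. For n ≥ 1, |(-9n - 3)/(6n + 8) + 3/2| = |54|/(6(6n + 8)) = 54/(6(6n + 8)).
Since 6n + 8 ≥ 6n for n ≥ 1, this is ≤ 54/(6·6n) = (3/2)/n.
So |(-9n - 3)/(6n + 8) + 3/2| < ε whenever n > (3/2)/ε.
Take N = (3/2)/ε. If n > N then |(-9n - 3)/(6n + 8) + 3/2| ≤ (3/2)/n < ε.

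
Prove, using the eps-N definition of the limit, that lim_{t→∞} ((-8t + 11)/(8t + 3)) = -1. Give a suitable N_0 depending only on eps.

Let eps > 0. We seek N_0 > 0 such that t > N_0 implies |(-8t + 11)/(8t + 3) + 1| < eps.
(-8t + 11)/(8t + 3) + 1 = (8(-8t + 11) − (-8)(8t + 3)) / (8(8t + 3)) = 112/(8(8t + 3)).
For t > 0 we have 8t + 3 > 8t, so |(-8t + 11)/(8t + 3) + 1| = 112/(8(8t + 3)) < 112/(8·8t) = (7/4)/t.
Thus |(-8t + 11)/(8t + 3) + 1| < eps whenever t > (7/4)/eps.
Take N_0 = (7/4)/eps. If t > N_0 then |(-8t + 11)/(8t + 3) + 1| < (7/4)/t < eps.

N_0 = (7/4)/eps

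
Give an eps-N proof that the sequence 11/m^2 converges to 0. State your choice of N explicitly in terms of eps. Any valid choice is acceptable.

Fix eps > 0. For m ≥ 1, |11/m^2 − 0| = 11/m^2.
11/m^2 < eps ⇔ m^2 > 11/eps ⇔ m > (11/eps)^{1/2}.
Take N = (11/eps)^{1/2}. Then m > N implies 11/m^2 < eps.

N = (11/eps)^{1/2}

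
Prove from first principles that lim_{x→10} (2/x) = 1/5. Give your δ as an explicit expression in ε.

Fix ε > 0. We seek δ > 0 such that 0 < |x − 10| < δ implies |2/x − (1/5)| < ε.
|2/x − (1/5)| = 2·|10 − x|/(10·|x|) = 2|x − 10|/(10|x|).
Require δ ≤ 5 so that |x| > 10 − 5 = 5, hence 10|x| > 50.
Then |2/x − (1/5)| < 2|x − 10|/50, which is < ε when |x − 10| < 25ε.
Take δ = min(5, 25ε). Then 0 < |x − 10| < δ gives both |x − 10| < 5 and |x − 10| < 25ε, so |2/x − (1/5)| < ε.

δ = min(5, 25ε)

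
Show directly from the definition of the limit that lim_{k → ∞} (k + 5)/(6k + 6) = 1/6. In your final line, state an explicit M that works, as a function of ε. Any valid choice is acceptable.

M = (2/3)/ε

Suppose ε > 0. For k ≥ 1, |(k + 5)/(6k + 6) − (1/6)| = |24|/(6(6k + 6)) = 24/(6(6k + 6)).
Since 6k + 6 ≥ 6k for k ≥ 1, this is ≤ 24/(6·6k) = (2/3)/k.
So |(k + 5)/(6k + 6) − (1/6)| < ε whenever k > (2/3)/ε.
Take M = (2/3)/ε. If k > M then |(k + 5)/(6k + 6) − (1/6)| ≤ (2/3)/k < ε.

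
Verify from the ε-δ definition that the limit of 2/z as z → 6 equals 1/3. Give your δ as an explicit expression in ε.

Suppose ε > 0. We seek δ > 0 such that 0 < |z − 6| < δ implies |2/z − (1/3)| < ε.
|2/z − (1/3)| = 2·|6 − z|/(6·|z|) = 2|z − 6|/(6|z|).
Restrict δ ≤ 3. Then |z − 6| < 3 gives |z| > 3, so 6|z| > 18.
Then |2/z − (1/3)| < 2|z − 6|/18, which is < ε when |z − 6| < 9ε.
Take δ = min(3, 9ε). Then 0 < |z − 6| < δ gives both |z − 6| < 3 and |z − 6| < 9ε, so |2/z − (1/3)| < ε.

δ = min(3, 9ε)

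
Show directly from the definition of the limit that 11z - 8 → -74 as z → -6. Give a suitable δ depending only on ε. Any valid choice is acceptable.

Let ε > 0 be given. We need δ > 0 so that 0 < |z + 6| < δ implies |(11z - 8) + 74| < ε.
Since (11z - 8) + 74 = 11(z + 6), we have |(11z - 8) + 74| = 11|z + 6|.
So 11|z + 6| < ε exactly when |z + 6| < ε/11.
Take δ = ε/11. If 0 < |z + 6| < δ then |(11z - 8) + 74| = 11|z + 6| < 11·(ε/11) = ε.

δ = ε/11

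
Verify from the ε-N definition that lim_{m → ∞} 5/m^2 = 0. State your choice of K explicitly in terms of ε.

Suppose ε > 0. For m ≥ 1, |5/m^2 − 0| = 5/m^2.
5/m^2 < ε ⇔ m^2 > 5/ε ⇔ m > (5/ε)^{1/2}.
Take K = (5/ε)^{1/2}. Then m > K implies 5/m^2 < ε.

K = (5/ε)^{1/2}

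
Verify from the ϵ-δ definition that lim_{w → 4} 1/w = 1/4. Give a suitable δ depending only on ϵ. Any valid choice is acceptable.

δ = min(2, 8ϵ)

Let ϵ > 0. We seek δ > 0 such that 0 < |w − 4| < δ implies |1/w − (1/4)| < ϵ.
|1/w − (1/4)| = |4 − w|/(4·|w|) = |w − 4|/(4|w|).
Restrict δ ≤ 2. Then |w − 4| < 2 gives |w| > 2, so 4|w| > 8.
Then |1/w − (1/4)| < |w − 4|/8, which is < ϵ when |w − 4| < 8ϵ.
Take δ = min(2, 8ϵ). Then 0 < |w − 4| < δ gives both |w − 4| < 2 and |w − 4| < 8ϵ, so |1/w − (1/4)| < ϵ.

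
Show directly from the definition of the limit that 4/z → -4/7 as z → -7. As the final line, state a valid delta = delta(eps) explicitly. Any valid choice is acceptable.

delta = min(7/2, (49/8)eps)

Let eps > 0. We seek delta > 0 such that 0 < |z + 7| < delta implies |4/z + 4/7| < eps.
|4/z + 4/7| = 4·|-7 − z|/(7·|z|) = 4|z + 7|/(7|z|).
Restrict delta ≤ 7/2. Then |z + 7| < 7/2 gives |z| > 7/2, so 7|z| > 49/2.
Then |4/z + 4/7| < 4|z + 7|/(49/2), which is < eps when |z + 7| < (49/8)eps.
Take delta = min(7/2, (49/8)eps). Then 0 < |z + 7| < delta gives both |z + 7| < 7/2 and |z + 7| < (49/8)eps, so |4/z + 4/7| < eps.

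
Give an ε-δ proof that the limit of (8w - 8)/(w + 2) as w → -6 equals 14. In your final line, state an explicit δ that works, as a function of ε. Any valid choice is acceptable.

δ = min(2, (1/3)ε)

Fix ε > 0. We want δ > 0 with 0 < |w + 6| < δ ⇒ |(8w - 8)/(w + 2) − 14| < ε.
Combining over a common denominator, (8w - 8)/(w + 2) − 14 = [(8w - 8)·(-4) − (-56)·(w + 2)] / [(-4)·(w + 2)] = 24(w + 6) / ((-4)(w + 2)).
So |(8w - 8)/(w + 2) − 14| = 24|w + 6| / (4·|w + 2|).
Require δ ≤ 2, so |w + 2| ≥ |-4| − |w + 6| > 4 − 2 = 2.
Hence |(8w - 8)/(w + 2) − 14| < 24|w + 6|/(4·2) = 3|w + 6|, which is < ε once |w + 6| < (1/3)ε.
Take δ = min(2, (1/3)ε). Then 0 < |w + 6| < δ forces both bounds, so |(8w - 8)/(w + 2) − 14| < ε.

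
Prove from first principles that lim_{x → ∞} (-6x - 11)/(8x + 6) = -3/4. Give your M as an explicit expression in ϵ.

Suppose ϵ > 0. We seek M > 0 such that x > M implies |(-6x - 11)/(8x + 6) + 3/4| < ϵ.
(-6x - 11)/(8x + 6) + 3/4 = (8(-6x - 11) − (-6)(8x + 6)) / (8(8x + 6)) = -52/(8(8x + 6)).
For x > 0 we have 8x + 6 > 8x, so |(-6x - 11)/(8x + 6) + 3/4| = 52/(8(8x + 6)) < 52/(8·8x) = (13/16)/x.
Thus |(-6x - 11)/(8x + 6) + 3/4| < ϵ whenever x > (13/16)/ϵ.
Take M = (13/16)/ϵ. If x > M then |(-6x - 11)/(8x + 6) + 3/4| < (13/16)/x < ϵ.

M = (13/16)/ϵ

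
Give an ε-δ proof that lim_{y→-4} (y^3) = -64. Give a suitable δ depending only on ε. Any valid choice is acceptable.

δ = min(1, ε/61)

Let ε > 0. We seek δ > 0 with 0 < |y + 4| < δ ⇒ |y^3 + 64| < ε.
Factor: y^3 + 64 = (y + 4)(y^2 - 4y + 16), so |y^3 + 64| = |y + 4|·|y^2 - 4y + 16|.
Restrict δ ≤ 1. Then |y + 4| < 1 gives |y| < 5, so by the triangle inequality |y^2 - 4y + 16| ≤ 5^2 + 4·5 + 16 = 61.
Hence |y^3 + 64| ≤ 61|y + 4|, which is < ε once |y + 4| < ε/61.
Take δ = min(1, ε/61). If 0 < |y + 4| < δ then both bounds hold and |y^3 + 64| ≤ 61|y + 4| < 61·(ε/61) = ε.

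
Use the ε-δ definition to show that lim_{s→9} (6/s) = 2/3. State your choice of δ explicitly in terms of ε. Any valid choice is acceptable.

Suppose ε > 0. We seek δ > 0 such that 0 < |s − 9| < δ implies |6/s − (2/3)| < ε.
|6/s − (2/3)| = 6·|9 − s|/(9·|s|) = 6|s − 9|/(9|s|).
Require δ ≤ 9/2 so that |s| > 9 − 9/2 = 9/2, hence 9|s| > 81/2.
Then |6/s − (2/3)| < 6|s − 9|/(81/2), which is < ε when |s − 9| < (27/4)ε.
Take δ = min(9/2, (27/4)ε). Then 0 < |s − 9| < δ gives both |s − 9| < 9/2 and |s − 9| < (27/4)ε, so |6/s − (2/3)| < ε.

δ = min(9/2, (27/4)ε)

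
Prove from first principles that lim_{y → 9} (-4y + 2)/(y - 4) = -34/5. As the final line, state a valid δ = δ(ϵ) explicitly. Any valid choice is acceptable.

δ = min(5/2, (25/28)ϵ)

Let ϵ > 0. We want δ > 0 with 0 < |y − 9| < δ ⇒ |(-4y + 2)/(y - 4) + 34/5| < ϵ.
Combining over a common denominator, (-4y + 2)/(y - 4) + 34/5 = [(-4y + 2)·5 − (-34)·(y - 4)] / [5·(y - 4)] = 14(y − 9) / (5(y - 4)).
So |(-4y + 2)/(y - 4) + 34/5| = 14|y − 9| / (5·|y − 4|).
Restrict δ ≤ 5/2. Then |y − 9| < 5/2 gives |y − 4| = |(y − 9) + 5| ≥ 5 − 5/2 = 5/2.
Hence |(-4y + 2)/(y - 4) + 34/5| < 14|y − 9|/(5·(5/2)) = (28/25)|y − 9|, which is < ϵ once |y − 9| < (25/28)ϵ.
Take δ = min(5/2, (25/28)ϵ). Then 0 < |y − 9| < δ forces both bounds, so |(-4y + 2)/(y - 4) + 34/5| < ϵ.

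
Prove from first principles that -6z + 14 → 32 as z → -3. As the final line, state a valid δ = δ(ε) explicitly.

Let ε > 0 be given. We need δ > 0 so that 0 < |z + 3| < δ implies |(-6z + 14) − 32| < ε.
|(-6z + 14) − 32| = |-6z - 18| = 6|z + 3|.
So 6|z + 3| < ε exactly when |z + 3| < ε/6.
Choosing δ = ε/6 gives |(-6z + 14) − 32| = 6|z + 3| < ε whenever |z + 3| < δ.

δ = ε/6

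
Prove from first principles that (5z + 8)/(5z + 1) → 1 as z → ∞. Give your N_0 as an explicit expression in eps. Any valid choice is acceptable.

N_0 = (7/5)/eps

Let eps > 0. We seek N_0 > 0 such that z > N_0 implies |(5z + 8)/(5z + 1) − 1| < eps.
(5z + 8)/(5z + 1) − 1 = (5(5z + 8) − 5(5z + 1)) / (5(5z + 1)) = 35/(5(5z + 1)).
For z > 0 we have 5z + 1 > 5z, so |(5z + 8)/(5z + 1) − 1| = 35/(5(5z + 1)) < 35/(5·5z) = (7/5)/z.
Thus |(5z + 8)/(5z + 1) − 1| < eps whenever z > (7/5)/eps.
Take N_0 = (7/5)/eps. If z > N_0 then |(5z + 8)/(5z + 1) − 1| < (7/5)/z < eps.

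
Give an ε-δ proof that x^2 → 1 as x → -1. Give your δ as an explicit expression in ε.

Fix ε > 0. We seek δ > 0 with 0 < |x + 1| < δ ⇒ |x^2 − 1| < ε.
Factor: x^2 − 1 = (x + 1)(x - 1), so |x^2 − 1| = |x + 1|·|x - 1|.
Restrict δ ≤ 1. Then |x + 1| < 1 gives |x| < 2, so by the triangle inequality |x - 1| ≤ 2 + 1 = 3.
Hence |x^2 − 1| ≤ 3|x + 1|, which is < ε once |x + 1| < ε/3.
Take δ = min(1, ε/3). If 0 < |x + 1| < δ then both bounds hold and |x^2 − 1| ≤ 3|x + 1| < 3·(ε/3) = ε.

δ = min(1, ε/3)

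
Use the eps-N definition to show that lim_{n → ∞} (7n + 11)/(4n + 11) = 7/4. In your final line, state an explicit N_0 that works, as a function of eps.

N_0 = (33/16)/eps

Suppose eps > 0. For n ≥ 1, |(7n + 11)/(4n + 11) − (7/4)| = |-33|/(4(4n + 11)) = 33/(4(4n + 11)).
Since 4n + 11 ≥ 4n for n ≥ 1, this is ≤ 33/(4·4n) = (33/16)/n.
So |(7n + 11)/(4n + 11) − (7/4)| < eps whenever n > (33/16)/eps.
Take N_0 = (33/16)/eps. If n > N_0 then |(7n + 11)/(4n + 11) − (7/4)| ≤ (33/16)/n < eps.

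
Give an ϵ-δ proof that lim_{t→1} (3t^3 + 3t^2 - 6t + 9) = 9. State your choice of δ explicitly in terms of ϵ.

δ = min(1, ϵ/24)

Fix ϵ > 0. We want δ > 0 such that 0 < |t − 1| < δ implies |(3t^3 + 3t^2 - 6t + 9) − 9| < ϵ.
(3t^3 + 3t^2 - 6t + 9) − 9 = 3t^3 + 3t^2 - 6t = (t − 1)(3t^2 + 6t).
So |(3t^3 + 3t^2 - 6t + 9) − 9| = |t − 1|·|3t^2 + 6t|.
Require δ ≤ 1. Then |t − 1| < 1 gives |t| < 2, and by the triangle inequality |3t^2 + 6t| ≤ 3·2^2 + 6·2 = 24.
Hence |(3t^3 + 3t^2 - 6t + 9) − 9| ≤ 24|t − 1| < ϵ provided |t − 1| < ϵ/24.
Choosing δ = min(1, ϵ/24) ensures both conditions, hence |(3t^3 + 3t^2 - 6t + 9) − 9| < ϵ.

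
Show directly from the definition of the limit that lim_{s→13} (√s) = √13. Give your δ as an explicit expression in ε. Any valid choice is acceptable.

δ = min(13, √13·ε)

Fix ε > 0. We want δ > 0 such that 0 < |s − 13| < δ implies |√s − √13| < ε.
Multiplying by the conjugate, |√s − √13| = |s − 13|/(√s + √13).
Restrict δ ≤ 13 so that |s − 13| < 13 forces s > 0, and then √s + √13 > √13.
Hence |√s − √13| < |s − 13|/√13, which is < ε once |s − 13| < √13·ε.
Take δ = min(13, √13·ε). If 0 < |s − 13| < δ then s > 0 and |√s − √13| < |s − 13|/√13 < ε.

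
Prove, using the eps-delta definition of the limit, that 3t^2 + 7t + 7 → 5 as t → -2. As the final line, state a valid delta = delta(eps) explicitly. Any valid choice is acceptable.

delta = min(1, eps/10)

Let eps > 0 be given. We want delta > 0 such that 0 < |t + 2| < delta implies |(3t^2 + 7t + 7) − 5| < eps.
(3t^2 + 7t + 7) − 5 = 3t^2 + 7t + 2 = (t + 2)(3t + 1).
So |(3t^2 + 7t + 7) − 5| = |t + 2|·|3t + 1|.
Assume first that |t + 2| < 1, so |t| < 3. Then |3t + 1| ≤ 3·3 + 1 = 10.
Hence |(3t^2 + 7t + 7) − 5| ≤ 10|t + 2| < eps provided |t + 2| < eps/10.
Choosing delta = min(1, eps/10) ensures both conditions, hence |(3t^2 + 7t + 7) − 5| < eps.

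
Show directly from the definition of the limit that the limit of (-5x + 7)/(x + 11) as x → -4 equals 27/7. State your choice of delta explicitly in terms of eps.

delta = min(7/2, (49/124)eps)

Let eps > 0 be given. We want delta > 0 with 0 < |x + 4| < delta ⇒ |(-5x + 7)/(x + 11) − (27/7)| < eps.
Combining over a common denominator, (-5x + 7)/(x + 11) − (27/7) = [(-5x + 7)·7 − 27·(x + 11)] / [7·(x + 11)] = -62(x + 4) / (7(x + 11)).
So |(-5x + 7)/(x + 11) − (27/7)| = 62|x + 4| / (7·|x + 11|).
Require delta ≤ 7/2, so |x + 11| ≥ |7| − |x + 4| > 7 − 7/2 = 7/2.
Hence |(-5x + 7)/(x + 11) − (27/7)| < 62|x + 4|/(7·(7/2)) = (124/49)|x + 4|, which is < eps once |x + 4| < (49/124)eps.
Take delta = min(7/2, (49/124)eps). Then 0 < |x + 4| < delta forces both bounds, so |(-5x + 7)/(x + 11) − (27/7)| < eps.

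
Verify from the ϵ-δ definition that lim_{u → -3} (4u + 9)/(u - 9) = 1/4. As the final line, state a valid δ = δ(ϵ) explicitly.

δ = min(6, (8/5)ϵ)

Let ϵ > 0. We want δ > 0 with 0 < |u + 3| < δ ⇒ |(4u + 9)/(u - 9) − (1/4)| < ϵ.
Combining over a common denominator, (4u + 9)/(u - 9) − (1/4) = [(4u + 9)·(-12) − (-3)·(u - 9)] / [(-12)·(u - 9)] = -45(u + 3) / ((-12)(u - 9)).
So |(4u + 9)/(u - 9) − (1/4)| = 45|u + 3| / (12·|u − 9|).
Require δ ≤ 6, so |u − 9| ≥ |-12| − |u + 3| > 12 − 6 = 6.
Hence |(4u + 9)/(u - 9) − (1/4)| < 45|u + 3|/(12·6) = (5/8)|u + 3|, which is < ϵ once |u + 3| < (8/5)ϵ.
Take δ = min(6, (8/5)ϵ). Then 0 < |u + 3| < δ forces both bounds, so |(4u + 9)/(u - 9) − (1/4)| < ϵ.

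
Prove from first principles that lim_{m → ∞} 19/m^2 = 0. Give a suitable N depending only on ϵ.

N = (19/ϵ)^{1/2}

Let ϵ > 0 be given. For m ≥ 1, |19/m^2 − 0| = 19/m^2.
19/m^2 < ϵ ⇔ m^2 > 19/ϵ ⇔ m > (19/ϵ)^{1/2}.
Take N = (19/ϵ)^{1/2}. Then m > N implies 19/m^2 < ϵ.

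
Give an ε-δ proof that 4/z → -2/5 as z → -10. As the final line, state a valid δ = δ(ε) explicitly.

δ = min(5, (25/2)ε)

Suppose ε > 0. We seek δ > 0 such that 0 < |z + 10| < δ implies |4/z + 2/5| < ε.
|4/z + 2/5| = 4·|-10 − z|/(10·|z|) = 4|z + 10|/(10|z|).
Require δ ≤ 5 so that |z| > 10 − 5 = 5, hence 10|z| > 50.
Then |4/z + 2/5| < 4|z + 10|/50, which is < ε when |z + 10| < (25/2)ε.
Take δ = min(5, (25/2)ε). Then 0 < |z + 10| < δ gives both |z + 10| < 5 and |z + 10| < (25/2)ε, so |4/z + 2/5| < ε.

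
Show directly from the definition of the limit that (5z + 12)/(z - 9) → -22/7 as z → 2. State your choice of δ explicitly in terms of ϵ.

δ = min(7/2, (49/114)ϵ)

Let ϵ > 0 be given. We want δ > 0 with 0 < |z − 2| < δ ⇒ |(5z + 12)/(z - 9) + 22/7| < ϵ.
Combining over a common denominator, (5z + 12)/(z - 9) + 22/7 = [(5z + 12)·(-7) − 22·(z - 9)] / [(-7)·(z - 9)] = -57(z − 2) / ((-7)(z - 9)).
So |(5z + 12)/(z - 9) + 22/7| = 57|z − 2| / (7·|z − 9|).
Require δ ≤ 7/2, so |z − 9| ≥ |-7| − |z − 2| > 7 − 7/2 = 7/2.
Hence |(5z + 12)/(z - 9) + 22/7| < 57|z − 2|/(7·(7/2)) = (114/49)|z − 2|, which is < ϵ once |z − 2| < (49/114)ϵ.
Take δ = min(7/2, (49/114)ϵ). Then 0 < |z − 2| < δ forces both bounds, so |(5z + 12)/(z - 9) + 22/7| < ϵ.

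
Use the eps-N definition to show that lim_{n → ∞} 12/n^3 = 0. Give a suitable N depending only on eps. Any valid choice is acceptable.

Let eps > 0. For n ≥ 1, |12/n^3 − 0| = 12/n^3.
12/n^3 < eps ⇔ n^3 > 12/eps ⇔ n > (12/eps)^{1/3}.
Take N = (12/eps)^{1/3}. Then n > N implies 12/n^3 < eps.

N = (12/eps)^{1/3}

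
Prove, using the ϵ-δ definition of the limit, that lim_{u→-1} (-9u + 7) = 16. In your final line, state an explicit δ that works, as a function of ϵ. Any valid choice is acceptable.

Let ϵ > 0 be given. We need δ > 0 so that 0 < |u + 1| < δ implies |(-9u + 7) − 16| < ϵ.
Since (-9u + 7) − 16 = -9(u + 1), we have |(-9u + 7) − 16| = 9|u + 1|.
Thus it suffices that |u + 1| < ϵ/9.
Choosing δ = ϵ/9 gives |(-9u + 7) − 16| = 9|u + 1| < ϵ whenever |u + 1| < δ.

δ = ϵ/9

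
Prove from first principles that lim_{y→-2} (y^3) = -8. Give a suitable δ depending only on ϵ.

Suppose ϵ > 0. We seek δ > 0 with 0 < |y + 2| < δ ⇒ |y^3 + 8| < ϵ.
Factor: y^3 + 8 = (y + 2)(y^2 - 2y + 4), so |y^3 + 8| = |y + 2|·|y^2 - 2y + 4|.
Impose δ ≤ 1 so that |y| < 3; then |y^2 - 2y + 4| ≤ 19.
Hence |y^3 + 8| ≤ 19|y + 2|, which is < ϵ once |y + 2| < ϵ/19.
Take δ = min(1, ϵ/19). If 0 < |y + 2| < δ then both bounds hold and |y^3 + 8| ≤ 19|y + 2| < 19·(ϵ/19) = ϵ.

δ = min(1, ϵ/19)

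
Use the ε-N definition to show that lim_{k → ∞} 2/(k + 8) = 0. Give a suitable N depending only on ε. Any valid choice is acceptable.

Let ε > 0 be given. For k ≥ 1, |2/(k + 8) − 0| = 2/(k + 8) ≤ 2/k.
We need 2/k < ε, i.e. k > 2/ε.
Take N = 2/ε. If k > N then |2/(k + 8)| ≤ 2/k < ε.

N = 2/ε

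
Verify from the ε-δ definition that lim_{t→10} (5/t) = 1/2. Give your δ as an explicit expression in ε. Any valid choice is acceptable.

Fix ε > 0. We seek δ > 0 such that 0 < |t − 10| < δ implies |5/t − (1/2)| < ε.
|5/t − (1/2)| = 5·|10 − t|/(10·|t|) = 5|t − 10|/(10|t|).
Require δ ≤ 5 so that |t| > 10 − 5 = 5, hence 10|t| > 50.
Then |5/t − (1/2)| < 5|t − 10|/50, which is < ε when |t − 10| < 10ε.
Take δ = min(5, 10ε). Then 0 < |t − 10| < δ gives both |t − 10| < 5 and |t − 10| < 10ε, so |5/t − (1/2)| < ε.

δ = min(5, 10ε)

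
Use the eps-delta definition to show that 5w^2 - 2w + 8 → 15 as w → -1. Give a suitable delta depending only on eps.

delta = min(2, eps/22)

Suppose eps > 0. We want delta > 0 such that 0 < |w + 1| < delta implies |(5w^2 - 2w + 8) − 15| < eps.
(5w^2 - 2w + 8) − 15 = 5w^2 - 2w - 7 = (w + 1)(5w - 7).
So |(5w^2 - 2w + 8) − 15| = |w + 1|·|5w - 7|.
Assume first that |w + 1| < 2, so |w| < 3. Then |5w - 7| ≤ 5·3 + 7 = 22.
Hence |(5w^2 - 2w + 8) − 15| ≤ 22|w + 1| < eps provided |w + 1| < eps/22.
Choosing delta = min(2, eps/22) ensures both conditions, hence |(5w^2 - 2w + 8) − 15| < eps.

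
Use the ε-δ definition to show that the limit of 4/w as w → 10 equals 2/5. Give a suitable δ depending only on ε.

Let ε > 0. We seek δ > 0 such that 0 < |w − 10| < δ implies |4/w − (2/5)| < ε.
|4/w − (2/5)| = 4·|10 − w|/(10·|w|) = 4|w − 10|/(10|w|).
Restrict δ ≤ 5. Then |w − 10| < 5 gives |w| > 5, so 10|w| > 50.
Then |4/w − (2/5)| < 4|w − 10|/50, which is < ε when |w − 10| < (25/2)ε.
Take δ = min(5, (25/2)ε). Then 0 < |w − 10| < δ gives both |w − 10| < 5 and |w − 10| < (25/2)ε, so |4/w − (2/5)| < ε.

δ = min(5, (25/2)ε)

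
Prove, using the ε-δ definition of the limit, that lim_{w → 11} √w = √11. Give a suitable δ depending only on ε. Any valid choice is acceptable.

δ = min(11, √11·ε)

Let ε > 0. We want δ > 0 such that 0 < |w − 11| < δ implies |√w − √11| < ε.
Rationalise: √w − √11 = (w − 11)/(√w + √11), so |√w − √11| = |w − 11|/(√w + √11).
Restrict δ ≤ 11 so that |w − 11| < 11 forces w > 0, and then √w + √11 > √11.
Hence |√w − √11| < |w − 11|/√11, which is < ε once |w − 11| < √11·ε.
Take δ = min(11, √11·ε). If 0 < |w − 11| < δ then w > 0 and |√w − √11| < |w − 11|/√11 < ε.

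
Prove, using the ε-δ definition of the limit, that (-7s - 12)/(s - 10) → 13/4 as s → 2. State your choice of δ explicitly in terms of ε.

Let ε > 0 be given. We want δ > 0 with 0 < |s − 2| < δ ⇒ |(-7s - 12)/(s - 10) − (13/4)| < ε.
Combining over a common denominator, (-7s - 12)/(s - 10) − (13/4) = [(-7s - 12)·(-8) − (-26)·(s - 10)] / [(-8)·(s - 10)] = 82(s − 2) / ((-8)(s - 10)).
So |(-7s - 12)/(s - 10) − (13/4)| = 82|s − 2| / (8·|s − 10|).
Restrict δ ≤ 4. Then |s − 2| < 4 gives |s − 10| = |(s − 2) + (-8)| ≥ 8 − 4 = 4.
Hence |(-7s - 12)/(s - 10) − (13/4)| < 82|s − 2|/(8·4) = (41/16)|s − 2|, which is < ε once |s − 2| < (16/41)ε.
Take δ = min(4, (16/41)ε). Then 0 < |s − 2| < δ forces both bounds, so |(-7s - 12)/(s - 10) − (13/4)| < ε.

δ = min(4, (16/41)ε)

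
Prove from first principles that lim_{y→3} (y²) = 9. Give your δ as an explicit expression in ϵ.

Let ϵ > 0 be given. We seek δ > 0 with 0 < |y − 3| < δ ⇒ |y² − 9| < ϵ.
Factor: y² − 9 = (y − 3)(y + 3), so |y² − 9| = |y − 3|·|y + 3|.
Impose δ ≤ 1 so that |y| < 4; then |y + 3| ≤ 7.
Hence |y² − 9| ≤ 7|y − 3|, which is < ϵ once |y − 3| < ϵ/7.
Take δ = min(1, ϵ/7). If 0 < |y − 3| < δ then both bounds hold and |y² − 9| ≤ 7|y − 3| < 7·(ϵ/7) = ϵ.

δ = min(1, ϵ/7)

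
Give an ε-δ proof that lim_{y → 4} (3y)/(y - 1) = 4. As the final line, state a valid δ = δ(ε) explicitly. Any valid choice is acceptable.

δ = min(3/2, (3/2)ε)

Let ε > 0. We want δ > 0 with 0 < |y − 4| < δ ⇒ |(3y)/(y - 1) − 4| < ε.
Combining over a common denominator, (3y)/(y - 1) − 4 = [(3y)·3 − 12·(y - 1)] / [3·(y - 1)] = -3(y − 4) / (3(y - 1)).
So |(3y)/(y - 1) − 4| = 3|y − 4| / (3·|y − 1|).
Restrict δ ≤ 3/2. Then |y − 4| < 3/2 gives |y − 1| = |(y − 4) + 3| ≥ 3 − 3/2 = 3/2.
Hence |(3y)/(y - 1) − 4| < 3|y − 4|/(3·(3/2)) = (2/3)|y − 4|, which is < ε once |y − 4| < (3/2)ε.
Take δ = min(3/2, (3/2)ε). Then 0 < |y − 4| < δ forces both bounds, so |(3y)/(y - 1) − 4| < ε.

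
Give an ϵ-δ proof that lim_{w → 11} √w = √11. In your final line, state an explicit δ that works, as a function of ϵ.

Let ϵ > 0 be given. We want δ > 0 such that 0 < |w − 11| < δ implies |√w − √11| < ϵ.
Rationalise: √w − √11 = (w − 11)/(√w + √11), so |√w − √11| = |w − 11|/(√w + √11).
Restrict δ ≤ 11 so that |w − 11| < 11 forces w > 0, and then √w + √11 > √11.
Hence |√w − √11| < |w − 11|/√11, which is < ϵ once |w − 11| < √11·ϵ.
Take δ = min(11, √11·ϵ). If 0 < |w − 11| < δ then w > 0 and |√w − √11| < |w − 11|/√11 < ϵ.

δ = min(11, √11·ϵ)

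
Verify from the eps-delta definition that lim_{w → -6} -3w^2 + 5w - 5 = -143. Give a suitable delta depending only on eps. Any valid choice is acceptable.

Let eps > 0. We want delta > 0 such that 0 < |w + 6| < delta implies |(-3w^2 + 5w - 5) + 143| < eps.
(-3w^2 + 5w - 5) + 143 = -3w^2 + 5w + 138 = (w + 6)(-3w + 23).
So |(-3w^2 + 5w - 5) + 143| = |w + 6|·|-3w + 23|.
Assume first that |w + 6| < 2, so |w| < 8. Then |-3w + 23| ≤ 3·8 + 23 = 47.
Hence |(-3w^2 + 5w - 5) + 143| ≤ 47|w + 6| < eps provided |w + 6| < eps/47.
Choosing delta = min(2, eps/47) ensures both conditions, hence |(-3w^2 + 5w - 5) + 143| < eps.

delta = min(2, eps/47)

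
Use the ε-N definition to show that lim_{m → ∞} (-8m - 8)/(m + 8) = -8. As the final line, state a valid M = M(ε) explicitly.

M = 56/ε

Fix ε > 0. For m ≥ 1, |(-8m - 8)/(m + 8) + 8| = |56|/((m + 8)) = 56/((m + 8)).
Since m + 8 ≥ m for m ≥ 1, this is ≤ 56/(m) = 56/m.
So |(-8m - 8)/(m + 8) + 8| < ε whenever m > 56/ε.
Take M = 56/ε. If m > M then |(-8m - 8)/(m + 8) + 8| ≤ 56/m < ε.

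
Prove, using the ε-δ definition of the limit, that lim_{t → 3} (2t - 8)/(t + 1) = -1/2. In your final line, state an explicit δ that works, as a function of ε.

Let ε > 0 be given. We want δ > 0 with 0 < |t − 3| < δ ⇒ |(2t - 8)/(t + 1) + 1/2| < ε.
Combining over a common denominator, (2t - 8)/(t + 1) + 1/2 = [(2t - 8)·4 − (-2)·(t + 1)] / [4·(t + 1)] = 10(t − 3) / (4(t + 1)).
So |(2t - 8)/(t + 1) + 1/2| = 10|t − 3| / (4·|t + 1|).
Require δ ≤ 2, so |t + 1| ≥ |4| − |t − 3| > 4 − 2 = 2.
Hence |(2t - 8)/(t + 1) + 1/2| < 10|t − 3|/(4·2) = (5/4)|t − 3|, which is < ε once |t − 3| < (4/5)ε.
Take δ = min(2, (4/5)ε). Then 0 < |t − 3| < δ forces both bounds, so |(2t - 8)/(t + 1) + 1/2| < ε.

δ = min(2, (4/5)ε)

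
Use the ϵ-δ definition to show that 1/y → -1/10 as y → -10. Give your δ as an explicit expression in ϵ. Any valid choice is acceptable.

Let ϵ > 0. We seek δ > 0 such that 0 < |y + 10| < δ implies |1/y + 1/10| < ϵ.
|1/y + 1/10| = |-10 − y|/(10·|y|) = |y + 10|/(10|y|).
Require δ ≤ 5 so that |y| > 10 − 5 = 5, hence 10|y| > 50.
Then |1/y + 1/10| < |y + 10|/50, which is < ϵ when |y + 10| < 50ϵ.
Take δ = min(5, 50ϵ). Then 0 < |y + 10| < δ gives both |y + 10| < 5 and |y + 10| < 50ϵ, so |1/y + 1/10| < ϵ.

δ = min(5, 50ϵ)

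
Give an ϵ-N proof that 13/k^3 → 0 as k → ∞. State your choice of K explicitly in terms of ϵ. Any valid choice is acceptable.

Fix ϵ > 0. For k ≥ 1, |13/k^3 − 0| = 13/k^3.
13/k^3 < ϵ ⇔ k^3 > 13/ϵ ⇔ k > (13/ϵ)^{1/3}.
Take K = (13/ϵ)^{1/3}. Then k > K implies 13/k^3 < ϵ.

K = (13/ϵ)^{1/3}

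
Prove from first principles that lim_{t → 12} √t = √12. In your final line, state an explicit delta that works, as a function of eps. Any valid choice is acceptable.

delta = min(12, √12·eps)

Fix eps > 0. We want delta > 0 such that 0 < |t − 12| < delta implies |√t − √12| < eps.
Multiplying by the conjugate, |√t − √12| = |t − 12|/(√t + √12).
Restrict delta ≤ 12 so that |t − 12| < 12 forces t > 0, and then √t + √12 > √12.
Hence |√t − √12| < |t − 12|/√12, which is < eps once |t − 12| < √12·eps.
Take delta = min(12, √12·eps). If 0 < |t − 12| < delta then t > 0 and |√t − √12| < |t − 12|/√12 < eps.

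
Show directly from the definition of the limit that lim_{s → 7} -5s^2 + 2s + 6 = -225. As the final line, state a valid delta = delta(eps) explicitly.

Let eps > 0. We want delta > 0 such that 0 < |s − 7| < delta implies |(-5s^2 + 2s + 6) + 225| < eps.
(-5s^2 + 2s + 6) + 225 = -5s^2 + 2s + 231 = (s − 7)(-5s - 33).
So |(-5s^2 + 2s + 6) + 225| = |s − 7|·|-5s - 33|.
Require delta ≤ 1. Then |s − 7| < 1 gives |s| < 8, and by the triangle inequality |-5s - 33| ≤ 5·8 + 33 = 73.
Hence |(-5s^2 + 2s + 6) + 225| ≤ 73|s − 7| < eps provided |s − 7| < eps/73.
Choosing delta = min(1, eps/73) ensures both conditions, hence |(-5s^2 + 2s + 6) + 225| < eps.

delta = min(1, eps/73)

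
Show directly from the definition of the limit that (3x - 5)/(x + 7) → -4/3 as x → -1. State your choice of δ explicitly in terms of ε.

Let ε > 0. We want δ > 0 with 0 < |x + 1| < δ ⇒ |(3x - 5)/(x + 7) + 4/3| < ε.
Combining over a common denominator, (3x - 5)/(x + 7) + 4/3 = [(3x - 5)·6 − (-8)·(x + 7)] / [6·(x + 7)] = 26(x + 1) / (6(x + 7)).
So |(3x - 5)/(x + 7) + 4/3| = 26|x + 1| / (6·|x + 7|).
Restrict δ ≤ 3. Then |x + 1| < 3 gives |x + 7| = |(x + 1) + 6| ≥ 6 − 3 = 3.
Hence |(3x - 5)/(x + 7) + 4/3| < 26|x + 1|/(6·3) = (13/9)|x + 1|, which is < ε once |x + 1| < (9/13)ε.
Take δ = min(3, (9/13)ε). Then 0 < |x + 1| < δ forces both bounds, so |(3x - 5)/(x + 7) + 4/3| < ε.

δ = min(3, (9/13)ε)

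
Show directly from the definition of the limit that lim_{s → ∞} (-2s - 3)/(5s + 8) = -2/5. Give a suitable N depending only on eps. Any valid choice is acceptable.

N = (1/25)/eps

Suppose eps > 0. We seek N > 0 such that s > N implies |(-2s - 3)/(5s + 8) + 2/5| < eps.
(-2s - 3)/(5s + 8) + 2/5 = (5(-2s - 3) − (-2)(5s + 8)) / (5(5s + 8)) = 1/(5(5s + 8)).
For s > 0 we have 5s + 8 > 5s, so |(-2s - 3)/(5s + 8) + 2/5| = 1/(5(5s + 8)) < 1/(5·5s) = (1/25)/s.
Thus |(-2s - 3)/(5s + 8) + 2/5| < eps whenever s > (1/25)/eps.
Take N = (1/25)/eps. If s > N then |(-2s - 3)/(5s + 8) + 2/5| < (1/25)/s < eps.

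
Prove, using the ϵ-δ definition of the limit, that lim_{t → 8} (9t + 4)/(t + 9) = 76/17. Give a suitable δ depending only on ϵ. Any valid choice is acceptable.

δ = min(17/2, (289/154)ϵ)

Let ϵ > 0. We want δ > 0 with 0 < |t − 8| < δ ⇒ |(9t + 4)/(t + 9) − (76/17)| < ϵ.
Combining over a common denominator, (9t + 4)/(t + 9) − (76/17) = [(9t + 4)·17 − 76·(t + 9)] / [17·(t + 9)] = 77(t − 8) / (17(t + 9)).
So |(9t + 4)/(t + 9) − (76/17)| = 77|t − 8| / (17·|t + 9|).
Restrict δ ≤ 17/2. Then |t − 8| < 17/2 gives |t + 9| = |(t − 8) + 17| ≥ 17 − 17/2 = 17/2.
Hence |(9t + 4)/(t + 9) − (76/17)| < 77|t − 8|/(17·(17/2)) = (154/289)|t − 8|, which is < ϵ once |t − 8| < (289/154)ϵ.
Take δ = min(17/2, (289/154)ϵ). Then 0 < |t − 8| < δ forces both bounds, so |(9t + 4)/(t + 9) − (76/17)| < ϵ.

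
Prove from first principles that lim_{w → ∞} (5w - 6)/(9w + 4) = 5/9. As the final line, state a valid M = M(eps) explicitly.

Let eps > 0. We seek M > 0 such that w > M implies |(5w - 6)/(9w + 4) − (5/9)| < eps.
(5w - 6)/(9w + 4) − (5/9) = (9(5w - 6) − 5(9w + 4)) / (9(9w + 4)) = -74/(9(9w + 4)).
For w > 0 we have 9w + 4 > 9w, so |(5w - 6)/(9w + 4) − (5/9)| = 74/(9(9w + 4)) < 74/(9·9w) = (74/81)/w.
Thus |(5w - 6)/(9w + 4) − (5/9)| < eps whenever w > (74/81)/eps.
Take M = (74/81)/eps. If w > M then |(5w - 6)/(9w + 4) − (5/9)| < (74/81)/w < eps.

M = (74/81)/eps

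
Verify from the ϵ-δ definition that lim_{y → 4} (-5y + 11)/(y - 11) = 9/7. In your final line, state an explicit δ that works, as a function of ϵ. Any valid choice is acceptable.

Fix ϵ > 0. We want δ > 0 with 0 < |y − 4| < δ ⇒ |(-5y + 11)/(y - 11) − (9/7)| < ϵ.
Combining over a common denominator, (-5y + 11)/(y - 11) − (9/7) = [(-5y + 11)·(-7) − (-9)·(y - 11)] / [(-7)·(y - 11)] = 44(y − 4) / ((-7)(y - 11)).
So |(-5y + 11)/(y - 11) − (9/7)| = 44|y − 4| / (7·|y − 11|).
Restrict δ ≤ 7/2. Then |y − 4| < 7/2 gives |y − 11| = |(y − 4) + (-7)| ≥ 7 − 7/2 = 7/2.
Hence |(-5y + 11)/(y - 11) − (9/7)| < 44|y − 4|/(7·(7/2)) = (88/49)|y − 4|, which is < ϵ once |y − 4| < (49/88)ϵ.
Take δ = min(7/2, (49/88)ϵ). Then 0 < |y − 4| < δ forces both bounds, so |(-5y + 11)/(y - 11) − (9/7)| < ϵ.

δ = min(7/2, (49/88)ϵ)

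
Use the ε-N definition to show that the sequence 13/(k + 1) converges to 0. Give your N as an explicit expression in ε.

N = 13/ε

Let ε > 0. For k ≥ 1, |13/(k + 1) − 0| = 13/(k + 1) ≤ 13/k.
We need 13/k < ε, i.e. k > 13/ε.
Take N = 13/ε. If k > N then |13/(k + 1)| ≤ 13/k < ε.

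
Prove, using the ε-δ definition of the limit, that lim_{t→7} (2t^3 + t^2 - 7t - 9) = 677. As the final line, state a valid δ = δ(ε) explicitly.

Suppose ε > 0. We want δ > 0 such that 0 < |t − 7| < δ implies |(2t^3 + t^2 - 7t - 9) − 677| < ε.
(2t^3 + t^2 - 7t - 9) − 677 = 2t^3 + t^2 - 7t - 686 = (t − 7)(2t^2 + 15t + 98).
So |(2t^3 + t^2 - 7t - 9) − 677| = |t − 7|·|2t^2 + 15t + 98|.
Assume first that |t − 7| < 1, so |t| < 8. Then |2t^2 + 15t + 98| ≤ 2·8^2 + 15·8 + 98 = 346.
Hence |(2t^3 + t^2 - 7t - 9) − 677| ≤ 346|t − 7| < ε provided |t − 7| < ε/346.
Choosing δ = min(1, ε/346) ensures both conditions, hence |(2t^3 + t^2 - 7t - 9) − 677| < ε.

δ = min(1, ε/346)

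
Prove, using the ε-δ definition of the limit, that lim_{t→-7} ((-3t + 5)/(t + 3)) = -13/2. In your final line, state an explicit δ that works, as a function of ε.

δ = min(2, (4/7)ε)

Let ε > 0. We want δ > 0 with 0 < |t + 7| < δ ⇒ |(-3t + 5)/(t + 3) + 13/2| < ε.
Combining over a common denominator, (-3t + 5)/(t + 3) + 13/2 = [(-3t + 5)·(-4) − 26·(t + 3)] / [(-4)·(t + 3)] = -14(t + 7) / ((-4)(t + 3)).
So |(-3t + 5)/(t + 3) + 13/2| = 14|t + 7| / (4·|t + 3|).
Restrict δ ≤ 2. Then |t + 7| < 2 gives |t + 3| = |(t + 7) + (-4)| ≥ 4 − 2 = 2.
Hence |(-3t + 5)/(t + 3) + 13/2| < 14|t + 7|/(4·2) = (7/4)|t + 7|, which is < ε once |t + 7| < (4/7)ε.
Take δ = min(2, (4/7)ε). Then 0 < |t + 7| < δ forces both bounds, so |(-3t + 5)/(t + 3) + 13/2| < ε.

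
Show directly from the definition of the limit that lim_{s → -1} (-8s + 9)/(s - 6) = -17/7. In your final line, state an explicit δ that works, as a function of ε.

Fix ε > 0. We want δ > 0 with 0 < |s + 1| < δ ⇒ |(-8s + 9)/(s - 6) + 17/7| < ε.
Combining over a common denominator, (-8s + 9)/(s - 6) + 17/7 = [(-8s + 9)·(-7) − 17·(s - 6)] / [(-7)·(s - 6)] = 39(s + 1) / ((-7)(s - 6)).
So |(-8s + 9)/(s - 6) + 17/7| = 39|s + 1| / (7·|s − 6|).
Require δ ≤ 7/2, so |s − 6| ≥ |-7| − |s + 1| > 7 − 7/2 = 7/2.
Hence |(-8s + 9)/(s - 6) + 17/7| < 39|s + 1|/(7·(7/2)) = (78/49)|s + 1|, which is < ε once |s + 1| < (49/78)ε.
Take δ = min(7/2, (49/78)ε). Then 0 < |s + 1| < δ forces both bounds, so |(-8s + 9)/(s - 6) + 17/7| < ε.

δ = min(7/2, (49/78)ε)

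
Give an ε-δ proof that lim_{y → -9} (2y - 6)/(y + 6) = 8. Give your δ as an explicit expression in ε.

Let ε > 0. We want δ > 0 with 0 < |y + 9| < δ ⇒ |(2y - 6)/(y + 6) − 8| < ε.
Combining over a common denominator, (2y - 6)/(y + 6) − 8 = [(2y - 6)·(-3) − (-24)·(y + 6)] / [(-3)·(y + 6)] = 18(y + 9) / ((-3)(y + 6)).
So |(2y - 6)/(y + 6) − 8| = 18|y + 9| / (3·|y + 6|).
Restrict δ ≤ 3/2. Then |y + 9| < 3/2 gives |y + 6| = |(y + 9) + (-3)| ≥ 3 − 3/2 = 3/2.
Hence |(2y - 6)/(y + 6) − 8| < 18|y + 9|/(3·(3/2)) = 4|y + 9|, which is < ε once |y + 9| < (1/4)ε.
Take δ = min(3/2, (1/4)ε). Then 0 < |y + 9| < δ forces both bounds, so |(2y - 6)/(y + 6) − 8| < ε.

δ = min(3/2, (1/4)ε)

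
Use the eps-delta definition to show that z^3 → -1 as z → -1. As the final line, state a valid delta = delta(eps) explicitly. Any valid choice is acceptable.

Let eps > 0 be given. We seek delta > 0 with 0 < |z + 1| < delta ⇒ |z^3 + 1| < eps.
Factor: z^3 + 1 = (z + 1)(z^2 - z + 1), so |z^3 + 1| = |z + 1|·|z^2 - z + 1|.
Restrict delta ≤ 1. Then |z + 1| < 1 gives |z| < 2, so by the triangle inequality |z^2 - z + 1| ≤ 2^2 + 2 + 1 = 7.
Hence |z^3 + 1| ≤ 7|z + 1|, which is < eps once |z + 1| < eps/7.
Take delta = min(1, eps/7). If 0 < |z + 1| < delta then both bounds hold and |z^3 + 1| ≤ 7|z + 1| < 7·(eps/7) = eps.

delta = min(1, eps/7)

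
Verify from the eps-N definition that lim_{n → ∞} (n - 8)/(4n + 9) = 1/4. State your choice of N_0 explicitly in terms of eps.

Fix eps > 0. For n ≥ 1, |(n - 8)/(4n + 9) − (1/4)| = |-41|/(4(4n + 9)) = 41/(4(4n + 9)).
Since 4n + 9 ≥ 4n for n ≥ 1, this is ≤ 41/(4·4n) = (41/16)/n.
So |(n - 8)/(4n + 9) − (1/4)| < eps whenever n > (41/16)/eps.
Take N_0 = (41/16)/eps. If n > N_0 then |(n - 8)/(4n + 9) − (1/4)| ≤ (41/16)/n < eps.

N_0 = (41/16)/eps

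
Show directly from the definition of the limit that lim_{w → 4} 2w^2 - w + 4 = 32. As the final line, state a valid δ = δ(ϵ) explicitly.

δ = min(1, ϵ/17)

Fix ϵ > 0. We want δ > 0 such that 0 < |w − 4| < δ implies |(2w^2 - w + 4) − 32| < ϵ.
(2w^2 - w + 4) − 32 = 2w^2 - w - 28 = (w − 4)(2w + 7).
So |(2w^2 - w + 4) − 32| = |w − 4|·|2w + 7|.
Assume first that |w − 4| < 1, so |w| < 5. Then |2w + 7| ≤ 2·5 + 7 = 17.
Hence |(2w^2 - w + 4) − 32| ≤ 17|w − 4| < ϵ provided |w − 4| < ϵ/17.
Choosing δ = min(1, ϵ/17) ensures both conditions, hence |(2w^2 - w + 4) − 32| < ϵ.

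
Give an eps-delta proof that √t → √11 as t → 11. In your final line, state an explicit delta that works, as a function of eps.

delta = min(11, √11·eps)

Fix eps > 0. We want delta > 0 such that 0 < |t − 11| < delta implies |√t − √11| < eps.
Multiplying by the conjugate, |√t − √11| = |t − 11|/(√t + √11).
Restrict delta ≤ 11 so that |t − 11| < 11 forces t > 0, and then √t + √11 > √11.
Hence |√t − √11| < |t − 11|/√11, which is < eps once |t − 11| < √11·eps.
Take delta = min(11, √11·eps). If 0 < |t − 11| < delta then t > 0 and |√t − √11| < |t − 11|/√11 < eps.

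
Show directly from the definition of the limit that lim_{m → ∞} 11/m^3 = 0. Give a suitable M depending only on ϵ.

M = (11/ϵ)^{1/3}

Let ϵ > 0 be given. For m ≥ 1, |11/m^3 − 0| = 11/m^3.
11/m^3 < ϵ ⇔ m^3 > 11/ϵ ⇔ m > (11/ϵ)^{1/3}.
Take M = (11/ϵ)^{1/3}. Then m > M implies 11/m^3 < ϵ.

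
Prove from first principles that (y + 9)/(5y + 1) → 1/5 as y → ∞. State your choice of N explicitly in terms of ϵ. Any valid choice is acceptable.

N = (44/25)/ϵ

Suppose ϵ > 0. We seek N > 0 such that y > N implies |(y + 9)/(5y + 1) − (1/5)| < ϵ.
(y + 9)/(5y + 1) − (1/5) = (5(y + 9) − (5y + 1)) / (5(5y + 1)) = 44/(5(5y + 1)).
For y > 0 we have 5y + 1 > 5y, so |(y + 9)/(5y + 1) − (1/5)| = 44/(5(5y + 1)) < 44/(5·5y) = (44/25)/y.
Thus |(y + 9)/(5y + 1) − (1/5)| < ϵ whenever y > (44/25)/ϵ.
Take N = (44/25)/ϵ. If y > N then |(y + 9)/(5y + 1) − (1/5)| < (44/25)/y < ϵ.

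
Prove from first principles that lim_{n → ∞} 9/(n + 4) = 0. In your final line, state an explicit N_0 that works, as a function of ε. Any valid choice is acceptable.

N_0 = 9/ε

Fix ε > 0. For n ≥ 1, |9/(n + 4) − 0| = 9/(n + 4) ≤ 9/n.
We need 9/n < ε, i.e. n > 9/ε.
Take N_0 = 9/ε. If n > N_0 then |9/(n + 4)| ≤ 9/n < ε.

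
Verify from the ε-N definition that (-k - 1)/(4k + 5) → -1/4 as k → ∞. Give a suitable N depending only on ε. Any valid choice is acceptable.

Let ε > 0 be given. For k ≥ 1, |(-k - 1)/(4k + 5) + 1/4| = |1|/(4(4k + 5)) = 1/(4(4k + 5)).
Since 4k + 5 ≥ 4k for k ≥ 1, this is ≤ 1/(4·4k) = (1/16)/k.
So |(-k - 1)/(4k + 5) + 1/4| < ε whenever k > (1/16)/ε.
Take N = (1/16)/ε. If k > N then |(-k - 1)/(4k + 5) + 1/4| ≤ (1/16)/k < ε.

N = (1/16)/ε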